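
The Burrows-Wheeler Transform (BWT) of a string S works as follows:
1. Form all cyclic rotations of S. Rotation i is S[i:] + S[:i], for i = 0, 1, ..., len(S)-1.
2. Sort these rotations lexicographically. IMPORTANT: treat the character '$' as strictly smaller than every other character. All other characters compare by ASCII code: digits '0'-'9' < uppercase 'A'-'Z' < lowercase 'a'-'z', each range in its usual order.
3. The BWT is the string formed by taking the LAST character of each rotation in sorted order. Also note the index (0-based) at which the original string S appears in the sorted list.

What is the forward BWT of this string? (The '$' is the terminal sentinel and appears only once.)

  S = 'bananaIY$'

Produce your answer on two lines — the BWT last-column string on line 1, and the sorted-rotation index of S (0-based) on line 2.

All 9 rotations (rotation i = S[i:]+S[:i]):
  rot[0] = bananaIY$
  rot[1] = ananaIY$b
  rot[2] = nanaIY$ba
  rot[3] = anaIY$ban
  rot[4] = naIY$bana
  rot[5] = aIY$banan
  rot[6] = IY$banana
  rot[7] = Y$bananaI
  rot[8] = $bananaIY
Sorted (with $ < everything):
  sorted[0] = $bananaIY  (last char: 'Y')
  sorted[1] = IY$banana  (last char: 'a')
  sorted[2] = Y$bananaI  (last char: 'I')
  sorted[3] = aIY$banan  (last char: 'n')
  sorted[4] = anaIY$ban  (last char: 'n')
  sorted[5] = ananaIY$b  (last char: 'b')
  sorted[6] = bananaIY$  (last char: '$')
  sorted[7] = naIY$bana  (last char: 'a')
  sorted[8] = nanaIY$ba  (last char: 'a')
Last column: YaInnb$aa
Original string S is at sorted index 6

Answer: YaInnb$aa
6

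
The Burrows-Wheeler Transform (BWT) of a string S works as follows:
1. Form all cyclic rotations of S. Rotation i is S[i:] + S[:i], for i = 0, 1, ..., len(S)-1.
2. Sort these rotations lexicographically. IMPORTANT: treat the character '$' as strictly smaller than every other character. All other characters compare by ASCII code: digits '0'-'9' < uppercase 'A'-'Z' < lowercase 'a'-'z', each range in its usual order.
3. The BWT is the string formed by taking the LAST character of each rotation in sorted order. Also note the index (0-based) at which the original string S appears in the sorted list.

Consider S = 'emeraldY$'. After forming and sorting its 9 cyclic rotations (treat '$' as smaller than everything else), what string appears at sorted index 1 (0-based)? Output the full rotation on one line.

All 9 rotations (rotation i = S[i:]+S[:i]):
  rot[0] = emeraldY$
  rot[1] = meraldY$e
  rot[2] = eraldY$em
  rot[3] = raldY$eme
  rot[4] = aldY$emer
  rot[5] = ldY$emera
  rot[6] = dY$emeral
  rot[7] = Y$emerald
  rot[8] = $emeraldY
Sorted (with $ < everything):
  sorted[0] = $emeraldY
  sorted[1] = Y$emerald
  sorted[2] = aldY$emer
  sorted[3] = dY$emeral
  sorted[4] = emeraldY$
  sorted[5] = eraldY$em
  sorted[6] = ldY$emera
  sorted[7] = meraldY$e
  sorted[8] = raldY$eme
sorted[1] = Y$emerald

Answer: Y$emerald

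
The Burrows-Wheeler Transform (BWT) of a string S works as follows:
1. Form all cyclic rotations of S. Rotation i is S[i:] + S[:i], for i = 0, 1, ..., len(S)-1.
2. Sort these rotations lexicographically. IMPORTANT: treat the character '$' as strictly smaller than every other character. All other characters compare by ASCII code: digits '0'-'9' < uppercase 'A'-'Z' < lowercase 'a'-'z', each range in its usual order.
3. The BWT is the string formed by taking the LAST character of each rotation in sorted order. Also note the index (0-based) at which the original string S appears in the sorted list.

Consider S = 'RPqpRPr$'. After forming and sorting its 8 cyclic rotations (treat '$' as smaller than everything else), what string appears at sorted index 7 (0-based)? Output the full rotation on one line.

Answer: r$RPqpRP

Derivation:
All 8 rotations (rotation i = S[i:]+S[:i]):
  rot[0] = RPqpRPr$
  rot[1] = PqpRPr$R
  rot[2] = qpRPr$RP
  rot[3] = pRPr$RPq
  rot[4] = RPr$RPqp
  rot[5] = Pr$RPqpR
  rot[6] = r$RPqpRP
  rot[7] = $RPqpRPr
Sorted (with $ < everything):
  sorted[0] = $RPqpRPr
  sorted[1] = PqpRPr$R
  sorted[2] = Pr$RPqpR
  sorted[3] = RPqpRPr$
  sorted[4] = RPr$RPqp
  sorted[5] = pRPr$RPq
  sorted[6] = qpRPr$RP
  sorted[7] = r$RPqpRP
sorted[7] = r$RPqpRP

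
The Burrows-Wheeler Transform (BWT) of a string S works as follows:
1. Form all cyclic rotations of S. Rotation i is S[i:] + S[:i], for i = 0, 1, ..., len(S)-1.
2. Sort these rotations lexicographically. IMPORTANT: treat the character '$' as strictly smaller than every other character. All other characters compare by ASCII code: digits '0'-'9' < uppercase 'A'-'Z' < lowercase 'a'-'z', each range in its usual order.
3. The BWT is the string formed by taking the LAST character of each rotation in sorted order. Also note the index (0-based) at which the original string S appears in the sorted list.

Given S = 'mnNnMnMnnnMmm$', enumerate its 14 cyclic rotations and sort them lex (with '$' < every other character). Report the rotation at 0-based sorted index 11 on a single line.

All 14 rotations (rotation i = S[i:]+S[:i]):
  rot[0] = mnNnMnMnnnMmm$
  rot[1] = nNnMnMnnnMmm$m
  rot[2] = NnMnMnnnMmm$mn
  rot[3] = nMnMnnnMmm$mnN
  rot[4] = MnMnnnMmm$mnNn
  rot[5] = nMnnnMmm$mnNnM
  rot[6] = MnnnMmm$mnNnMn
  rot[7] = nnnMmm$mnNnMnM
  rot[8] = nnMmm$mnNnMnMn
  rot[9] = nMmm$mnNnMnMnn
  rot[10] = Mmm$mnNnMnMnnn
  rot[11] = mm$mnNnMnMnnnM
  rot[12] = m$mnNnMnMnnnMm
  rot[13] = $mnNnMnMnnnMmm
Sorted (with $ < everything):
  sorted[0] = $mnNnMnMnnnMmm
  sorted[1] = Mmm$mnNnMnMnnn
  sorted[2] = MnMnnnMmm$mnNn
  sorted[3] = MnnnMmm$mnNnMn
  sorted[4] = NnMnMnnnMmm$mn
  sorted[5] = m$mnNnMnMnnnMm
  sorted[6] = mm$mnNnMnMnnnM
  sorted[7] = mnNnMnMnnnMmm$
  sorted[8] = nMmm$mnNnMnMnn
  sorted[9] = nMnMnnnMmm$mnN
  sorted[10] = nMnnnMmm$mnNnM
  sorted[11] = nNnMnMnnnMmm$m
  sorted[12] = nnMmm$mnNnMnMn
  sorted[13] = nnnMmm$mnNnMnM
sorted[11] = nNnMnMnnnMmm$m

Answer: nNnMnMnnnMmm$m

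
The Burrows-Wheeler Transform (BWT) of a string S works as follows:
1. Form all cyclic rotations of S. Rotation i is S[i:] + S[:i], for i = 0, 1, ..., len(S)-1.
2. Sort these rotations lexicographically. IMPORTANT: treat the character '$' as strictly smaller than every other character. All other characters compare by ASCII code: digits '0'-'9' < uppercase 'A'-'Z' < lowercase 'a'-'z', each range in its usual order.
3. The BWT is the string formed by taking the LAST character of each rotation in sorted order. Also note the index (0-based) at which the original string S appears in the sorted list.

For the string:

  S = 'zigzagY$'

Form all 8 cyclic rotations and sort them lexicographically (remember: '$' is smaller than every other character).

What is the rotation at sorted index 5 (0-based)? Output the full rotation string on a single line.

All 8 rotations (rotation i = S[i:]+S[:i]):
  rot[0] = zigzagY$
  rot[1] = igzagY$z
  rot[2] = gzagY$zi
  rot[3] = zagY$zig
  rot[4] = agY$zigz
  rot[5] = gY$zigza
  rot[6] = Y$zigzag
  rot[7] = $zigzagY
Sorted (with $ < everything):
  sorted[0] = $zigzagY
  sorted[1] = Y$zigzag
  sorted[2] = agY$zigz
  sorted[3] = gY$zigza
  sorted[4] = gzagY$zi
  sorted[5] = igzagY$z
  sorted[6] = zagY$zig
  sorted[7] = zigzagY$
sorted[5] = igzagY$z

Answer: igzagY$z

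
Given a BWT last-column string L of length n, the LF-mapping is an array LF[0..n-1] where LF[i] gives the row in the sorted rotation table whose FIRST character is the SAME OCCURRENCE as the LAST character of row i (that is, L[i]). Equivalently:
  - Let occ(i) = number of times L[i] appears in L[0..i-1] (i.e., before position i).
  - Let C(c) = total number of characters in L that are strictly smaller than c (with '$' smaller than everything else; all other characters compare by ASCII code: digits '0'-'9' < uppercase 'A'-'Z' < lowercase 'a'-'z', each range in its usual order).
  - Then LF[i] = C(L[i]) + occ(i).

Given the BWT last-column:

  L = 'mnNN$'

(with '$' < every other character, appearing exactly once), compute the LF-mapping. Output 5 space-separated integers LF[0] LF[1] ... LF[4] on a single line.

Char counts: '$':1, 'N':2, 'm':1, 'n':1
C (first-col start): C('$')=0, C('N')=1, C('m')=3, C('n')=4
L[0]='m': occ=0, LF[0]=C('m')+0=3+0=3
L[1]='n': occ=0, LF[1]=C('n')+0=4+0=4
L[2]='N': occ=0, LF[2]=C('N')+0=1+0=1
L[3]='N': occ=1, LF[3]=C('N')+1=1+1=2
L[4]='$': occ=0, LF[4]=C('$')+0=0+0=0

Answer: 3 4 1 2 0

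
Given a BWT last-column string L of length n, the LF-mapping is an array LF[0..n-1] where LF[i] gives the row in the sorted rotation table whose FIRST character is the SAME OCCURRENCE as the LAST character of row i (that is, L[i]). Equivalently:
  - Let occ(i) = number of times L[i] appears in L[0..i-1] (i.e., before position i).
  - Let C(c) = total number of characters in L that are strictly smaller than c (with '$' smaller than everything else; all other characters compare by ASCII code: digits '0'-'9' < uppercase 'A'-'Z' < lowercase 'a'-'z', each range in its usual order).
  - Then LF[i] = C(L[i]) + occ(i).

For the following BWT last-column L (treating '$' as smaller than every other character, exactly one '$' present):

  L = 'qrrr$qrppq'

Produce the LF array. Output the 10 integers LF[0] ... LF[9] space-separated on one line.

Char counts: '$':1, 'p':2, 'q':3, 'r':4
C (first-col start): C('$')=0, C('p')=1, C('q')=3, C('r')=6
L[0]='q': occ=0, LF[0]=C('q')+0=3+0=3
L[1]='r': occ=0, LF[1]=C('r')+0=6+0=6
L[2]='r': occ=1, LF[2]=C('r')+1=6+1=7
L[3]='r': occ=2, LF[3]=C('r')+2=6+2=8
L[4]='$': occ=0, LF[4]=C('$')+0=0+0=0
L[5]='q': occ=1, LF[5]=C('q')+1=3+1=4
L[6]='r': occ=3, LF[6]=C('r')+3=6+3=9
L[7]='p': occ=0, LF[7]=C('p')+0=1+0=1
L[8]='p': occ=1, LF[8]=C('p')+1=1+1=2
L[9]='q': occ=2, LF[9]=C('q')+2=3+2=5

Answer: 3 6 7 8 0 4 9 1 2 5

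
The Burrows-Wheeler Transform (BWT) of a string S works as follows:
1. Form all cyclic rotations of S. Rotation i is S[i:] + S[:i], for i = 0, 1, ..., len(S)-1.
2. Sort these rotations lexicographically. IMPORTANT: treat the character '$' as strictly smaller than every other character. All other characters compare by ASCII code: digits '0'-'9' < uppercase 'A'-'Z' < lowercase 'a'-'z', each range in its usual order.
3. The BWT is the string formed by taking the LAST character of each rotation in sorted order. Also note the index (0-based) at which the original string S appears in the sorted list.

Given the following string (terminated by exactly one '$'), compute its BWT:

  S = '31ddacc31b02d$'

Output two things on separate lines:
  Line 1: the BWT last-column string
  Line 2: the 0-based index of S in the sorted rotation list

Answer: db330c$d1ca2d1
6

Derivation:
All 14 rotations (rotation i = S[i:]+S[:i]):
  rot[0] = 31ddacc31b02d$
  rot[1] = 1ddacc31b02d$3
  rot[2] = ddacc31b02d$31
  rot[3] = dacc31b02d$31d
  rot[4] = acc31b02d$31dd
  rot[5] = cc31b02d$31dda
  rot[6] = c31b02d$31ddac
  rot[7] = 31b02d$31ddacc
  rot[8] = 1b02d$31ddacc3
  rot[9] = b02d$31ddacc31
  rot[10] = 02d$31ddacc31b
  rot[11] = 2d$31ddacc31b0
  rot[12] = d$31ddacc31b02
  rot[13] = $31ddacc31b02d
Sorted (with $ < everything):
  sorted[0] = $31ddacc31b02d  (last char: 'd')
  sorted[1] = 02d$31ddacc31b  (last char: 'b')
  sorted[2] = 1b02d$31ddacc3  (last char: '3')
  sorted[3] = 1ddacc31b02d$3  (last char: '3')
  sorted[4] = 2d$31ddacc31b0  (last char: '0')
  sorted[5] = 31b02d$31ddacc  (last char: 'c')
  sorted[6] = 31ddacc31b02d$  (last char: '$')
  sorted[7] = acc31b02d$31dd  (last char: 'd')
  sorted[8] = b02d$31ddacc31  (last char: '1')
  sorted[9] = c31b02d$31ddac  (last char: 'c')
  sorted[10] = cc31b02d$31dda  (last char: 'a')
  sorted[11] = d$31ddacc31b02  (last char: '2')
  sorted[12] = dacc31b02d$31d  (last char: 'd')
  sorted[13] = ddacc31b02d$31  (last char: '1')
Last column: db330c$d1ca2d1
Original string S is at sorted index 6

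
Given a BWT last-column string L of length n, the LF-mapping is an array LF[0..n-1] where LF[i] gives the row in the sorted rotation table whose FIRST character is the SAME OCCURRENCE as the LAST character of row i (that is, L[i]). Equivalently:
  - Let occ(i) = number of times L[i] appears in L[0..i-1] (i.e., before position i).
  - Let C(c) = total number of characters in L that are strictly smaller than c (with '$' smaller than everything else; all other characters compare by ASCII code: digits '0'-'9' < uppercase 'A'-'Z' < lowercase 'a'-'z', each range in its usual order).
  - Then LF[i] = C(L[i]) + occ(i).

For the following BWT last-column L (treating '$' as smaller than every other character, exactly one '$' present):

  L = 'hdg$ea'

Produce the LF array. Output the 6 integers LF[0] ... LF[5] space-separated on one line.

Answer: 5 2 4 0 3 1

Derivation:
Char counts: '$':1, 'a':1, 'd':1, 'e':1, 'g':1, 'h':1
C (first-col start): C('$')=0, C('a')=1, C('d')=2, C('e')=3, C('g')=4, C('h')=5
L[0]='h': occ=0, LF[0]=C('h')+0=5+0=5
L[1]='d': occ=0, LF[1]=C('d')+0=2+0=2
L[2]='g': occ=0, LF[2]=C('g')+0=4+0=4
L[3]='$': occ=0, LF[3]=C('$')+0=0+0=0
L[4]='e': occ=0, LF[4]=C('e')+0=3+0=3
L[5]='a': occ=0, LF[5]=C('a')+0=1+0=1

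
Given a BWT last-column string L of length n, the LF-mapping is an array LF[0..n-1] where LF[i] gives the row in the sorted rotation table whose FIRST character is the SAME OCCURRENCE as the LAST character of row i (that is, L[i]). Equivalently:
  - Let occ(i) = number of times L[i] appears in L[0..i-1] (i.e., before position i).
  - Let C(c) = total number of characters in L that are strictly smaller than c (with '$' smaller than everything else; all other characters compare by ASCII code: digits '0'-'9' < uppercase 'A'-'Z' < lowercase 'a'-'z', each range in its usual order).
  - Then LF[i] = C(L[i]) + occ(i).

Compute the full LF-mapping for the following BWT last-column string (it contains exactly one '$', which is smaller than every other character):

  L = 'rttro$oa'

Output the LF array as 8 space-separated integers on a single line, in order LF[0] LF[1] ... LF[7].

Answer: 4 6 7 5 2 0 3 1

Derivation:
Char counts: '$':1, 'a':1, 'o':2, 'r':2, 't':2
C (first-col start): C('$')=0, C('a')=1, C('o')=2, C('r')=4, C('t')=6
L[0]='r': occ=0, LF[0]=C('r')+0=4+0=4
L[1]='t': occ=0, LF[1]=C('t')+0=6+0=6
L[2]='t': occ=1, LF[2]=C('t')+1=6+1=7
L[3]='r': occ=1, LF[3]=C('r')+1=4+1=5
L[4]='o': occ=0, LF[4]=C('o')+0=2+0=2
L[5]='$': occ=0, LF[5]=C('$')+0=0+0=0
L[6]='o': occ=1, LF[6]=C('o')+1=2+1=3
L[7]='a': occ=0, LF[7]=C('a')+0=1+0=1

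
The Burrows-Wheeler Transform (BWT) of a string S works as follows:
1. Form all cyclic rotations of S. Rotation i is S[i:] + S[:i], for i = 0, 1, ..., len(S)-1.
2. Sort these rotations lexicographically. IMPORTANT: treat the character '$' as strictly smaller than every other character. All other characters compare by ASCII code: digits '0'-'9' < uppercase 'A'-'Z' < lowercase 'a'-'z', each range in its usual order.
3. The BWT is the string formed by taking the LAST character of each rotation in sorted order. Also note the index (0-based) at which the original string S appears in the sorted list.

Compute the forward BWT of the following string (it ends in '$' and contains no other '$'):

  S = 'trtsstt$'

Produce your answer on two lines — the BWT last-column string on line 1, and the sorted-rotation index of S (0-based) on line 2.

Answer: tttst$rs
5

Derivation:
All 8 rotations (rotation i = S[i:]+S[:i]):
  rot[0] = trtsstt$
  rot[1] = rtsstt$t
  rot[2] = tsstt$tr
  rot[3] = sstt$trt
  rot[4] = stt$trts
  rot[5] = tt$trtss
  rot[6] = t$trtsst
  rot[7] = $trtsstt
Sorted (with $ < everything):
  sorted[0] = $trtsstt  (last char: 't')
  sorted[1] = rtsstt$t  (last char: 't')
  sorted[2] = sstt$trt  (last char: 't')
  sorted[3] = stt$trts  (last char: 's')
  sorted[4] = t$trtsst  (last char: 't')
  sorted[5] = trtsstt$  (last char: '$')
  sorted[6] = tsstt$tr  (last char: 'r')
  sorted[7] = tt$trtss  (last char: 's')
Last column: tttst$rs
Original string S is at sorted index 5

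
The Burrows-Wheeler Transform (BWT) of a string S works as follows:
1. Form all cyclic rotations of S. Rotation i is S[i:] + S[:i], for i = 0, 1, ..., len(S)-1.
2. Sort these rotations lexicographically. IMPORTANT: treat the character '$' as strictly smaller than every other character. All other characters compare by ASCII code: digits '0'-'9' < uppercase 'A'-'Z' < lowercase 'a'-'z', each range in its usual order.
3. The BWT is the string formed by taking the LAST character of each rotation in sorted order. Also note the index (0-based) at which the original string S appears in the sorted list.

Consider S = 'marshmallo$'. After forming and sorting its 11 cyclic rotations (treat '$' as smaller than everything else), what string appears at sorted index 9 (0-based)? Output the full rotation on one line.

All 11 rotations (rotation i = S[i:]+S[:i]):
  rot[0] = marshmallo$
  rot[1] = arshmallo$m
  rot[2] = rshmallo$ma
  rot[3] = shmallo$mar
  rot[4] = hmallo$mars
  rot[5] = mallo$marsh
  rot[6] = allo$marshm
  rot[7] = llo$marshma
  rot[8] = lo$marshmal
  rot[9] = o$marshmall
  rot[10] = $marshmallo
Sorted (with $ < everything):
  sorted[0] = $marshmallo
  sorted[1] = allo$marshm
  sorted[2] = arshmallo$m
  sorted[3] = hmallo$mars
  sorted[4] = llo$marshma
  sorted[5] = lo$marshmal
  sorted[6] = mallo$marsh
  sorted[7] = marshmallo$
  sorted[8] = o$marshmall
  sorted[9] = rshmallo$ma
  sorted[10] = shmallo$mar
sorted[9] = rshmallo$ma

Answer: rshmallo$ma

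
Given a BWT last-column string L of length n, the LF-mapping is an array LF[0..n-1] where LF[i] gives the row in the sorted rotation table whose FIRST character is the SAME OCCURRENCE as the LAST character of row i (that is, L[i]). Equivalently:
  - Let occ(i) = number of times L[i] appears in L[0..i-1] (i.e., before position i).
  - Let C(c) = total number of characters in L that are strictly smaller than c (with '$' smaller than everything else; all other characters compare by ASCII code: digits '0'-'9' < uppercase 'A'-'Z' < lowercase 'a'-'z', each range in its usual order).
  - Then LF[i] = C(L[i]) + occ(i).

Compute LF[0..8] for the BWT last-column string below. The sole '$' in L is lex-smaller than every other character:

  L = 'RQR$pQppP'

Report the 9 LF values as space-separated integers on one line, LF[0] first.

Char counts: '$':1, 'P':1, 'Q':2, 'R':2, 'p':3
C (first-col start): C('$')=0, C('P')=1, C('Q')=2, C('R')=4, C('p')=6
L[0]='R': occ=0, LF[0]=C('R')+0=4+0=4
L[1]='Q': occ=0, LF[1]=C('Q')+0=2+0=2
L[2]='R': occ=1, LF[2]=C('R')+1=4+1=5
L[3]='$': occ=0, LF[3]=C('$')+0=0+0=0
L[4]='p': occ=0, LF[4]=C('p')+0=6+0=6
L[5]='Q': occ=1, LF[5]=C('Q')+1=2+1=3
L[6]='p': occ=1, LF[6]=C('p')+1=6+1=7
L[7]='p': occ=2, LF[7]=C('p')+2=6+2=8
L[8]='P': occ=0, LF[8]=C('P')+0=1+0=1

Answer: 4 2 5 0 6 3 7 8 1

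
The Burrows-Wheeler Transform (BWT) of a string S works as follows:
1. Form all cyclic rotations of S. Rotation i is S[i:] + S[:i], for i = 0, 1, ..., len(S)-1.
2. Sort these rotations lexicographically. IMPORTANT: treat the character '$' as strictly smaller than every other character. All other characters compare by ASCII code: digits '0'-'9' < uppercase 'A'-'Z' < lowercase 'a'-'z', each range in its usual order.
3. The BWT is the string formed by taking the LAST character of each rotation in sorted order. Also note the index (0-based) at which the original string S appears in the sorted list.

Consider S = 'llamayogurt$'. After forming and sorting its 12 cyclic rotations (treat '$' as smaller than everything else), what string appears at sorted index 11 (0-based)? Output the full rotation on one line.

Answer: yogurt$llama

Derivation:
All 12 rotations (rotation i = S[i:]+S[:i]):
  rot[0] = llamayogurt$
  rot[1] = lamayogurt$l
  rot[2] = amayogurt$ll
  rot[3] = mayogurt$lla
  rot[4] = ayogurt$llam
  rot[5] = yogurt$llama
  rot[6] = ogurt$llamay
  rot[7] = gurt$llamayo
  rot[8] = urt$llamayog
  rot[9] = rt$llamayogu
  rot[10] = t$llamayogur
  rot[11] = $llamayogurt
Sorted (with $ < everything):
  sorted[0] = $llamayogurt
  sorted[1] = amayogurt$ll
  sorted[2] = ayogurt$llam
  sorted[3] = gurt$llamayo
  sorted[4] = lamayogurt$l
  sorted[5] = llamayogurt$
  sorted[6] = mayogurt$lla
  sorted[7] = ogurt$llamay
  sorted[8] = rt$llamayogu
  sorted[9] = t$llamayogur
  sorted[10] = urt$llamayog
  sorted[11] = yogurt$llama
sorted[11] = yogurt$llama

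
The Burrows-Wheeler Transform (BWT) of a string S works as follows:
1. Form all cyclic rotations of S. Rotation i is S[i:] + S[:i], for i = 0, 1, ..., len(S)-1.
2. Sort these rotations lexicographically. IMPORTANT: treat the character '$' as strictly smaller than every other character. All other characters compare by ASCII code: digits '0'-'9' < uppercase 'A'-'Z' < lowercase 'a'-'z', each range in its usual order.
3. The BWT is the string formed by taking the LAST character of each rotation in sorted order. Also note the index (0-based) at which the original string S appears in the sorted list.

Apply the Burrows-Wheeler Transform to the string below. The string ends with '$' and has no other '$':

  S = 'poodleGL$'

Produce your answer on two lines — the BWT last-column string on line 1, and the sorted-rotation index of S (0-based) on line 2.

All 9 rotations (rotation i = S[i:]+S[:i]):
  rot[0] = poodleGL$
  rot[1] = oodleGL$p
  rot[2] = odleGL$po
  rot[3] = dleGL$poo
  rot[4] = leGL$pood
  rot[5] = eGL$poodl
  rot[6] = GL$poodle
  rot[7] = L$poodleG
  rot[8] = $poodleGL
Sorted (with $ < everything):
  sorted[0] = $poodleGL  (last char: 'L')
  sorted[1] = GL$poodle  (last char: 'e')
  sorted[2] = L$poodleG  (last char: 'G')
  sorted[3] = dleGL$poo  (last char: 'o')
  sorted[4] = eGL$poodl  (last char: 'l')
  sorted[5] = leGL$pood  (last char: 'd')
  sorted[6] = odleGL$po  (last char: 'o')
  sorted[7] = oodleGL$p  (last char: 'p')
  sorted[8] = poodleGL$  (last char: '$')
Last column: LeGoldop$
Original string S is at sorted index 8

Answer: LeGoldop$
8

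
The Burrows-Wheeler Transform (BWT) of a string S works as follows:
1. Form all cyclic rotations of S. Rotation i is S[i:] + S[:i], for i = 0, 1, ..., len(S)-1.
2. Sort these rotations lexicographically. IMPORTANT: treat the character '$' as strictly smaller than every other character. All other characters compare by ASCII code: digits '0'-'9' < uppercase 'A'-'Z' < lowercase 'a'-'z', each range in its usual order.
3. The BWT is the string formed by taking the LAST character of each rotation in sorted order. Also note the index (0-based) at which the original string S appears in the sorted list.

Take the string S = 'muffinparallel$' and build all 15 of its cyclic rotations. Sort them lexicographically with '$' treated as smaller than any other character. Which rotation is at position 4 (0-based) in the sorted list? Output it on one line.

All 15 rotations (rotation i = S[i:]+S[:i]):
  rot[0] = muffinparallel$
  rot[1] = uffinparallel$m
  rot[2] = ffinparallel$mu
  rot[3] = finparallel$muf
  rot[4] = inparallel$muff
  rot[5] = nparallel$muffi
  rot[6] = parallel$muffin
  rot[7] = arallel$muffinp
  rot[8] = rallel$muffinpa
  rot[9] = allel$muffinpar
  rot[10] = llel$muffinpara
  rot[11] = lel$muffinparal
  rot[12] = el$muffinparall
  rot[13] = l$muffinparalle
  rot[14] = $muffinparallel
Sorted (with $ < everything):
  sorted[0] = $muffinparallel
  sorted[1] = allel$muffinpar
  sorted[2] = arallel$muffinp
  sorted[3] = el$muffinparall
  sorted[4] = ffinparallel$mu
  sorted[5] = finparallel$muf
  sorted[6] = inparallel$muff
  sorted[7] = l$muffinparalle
  sorted[8] = lel$muffinparal
  sorted[9] = llel$muffinpara
  sorted[10] = muffinparallel$
  sorted[11] = nparallel$muffi
  sorted[12] = parallel$muffin
  sorted[13] = rallel$muffinpa
  sorted[14] = uffinparallel$m
sorted[4] = ffinparallel$mu

Answer: ffinparallel$mu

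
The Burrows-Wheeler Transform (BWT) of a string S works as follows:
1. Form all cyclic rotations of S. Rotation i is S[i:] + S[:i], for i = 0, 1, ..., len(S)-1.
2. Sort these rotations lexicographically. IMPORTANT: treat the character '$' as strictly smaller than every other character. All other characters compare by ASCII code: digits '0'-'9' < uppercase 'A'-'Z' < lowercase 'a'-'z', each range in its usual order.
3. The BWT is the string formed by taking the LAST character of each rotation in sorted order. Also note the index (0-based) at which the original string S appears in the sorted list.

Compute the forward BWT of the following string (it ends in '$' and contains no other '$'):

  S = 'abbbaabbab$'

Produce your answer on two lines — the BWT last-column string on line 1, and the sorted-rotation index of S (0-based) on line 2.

All 11 rotations (rotation i = S[i:]+S[:i]):
  rot[0] = abbbaabbab$
  rot[1] = bbbaabbab$a
  rot[2] = bbaabbab$ab
  rot[3] = baabbab$abb
  rot[4] = aabbab$abbb
  rot[5] = abbab$abbba
  rot[6] = bbab$abbbaa
  rot[7] = bab$abbbaab
  rot[8] = ab$abbbaabb
  rot[9] = b$abbbaabba
  rot[10] = $abbbaabbab
Sorted (with $ < everything):
  sorted[0] = $abbbaabbab  (last char: 'b')
  sorted[1] = aabbab$abbb  (last char: 'b')
  sorted[2] = ab$abbbaabb  (last char: 'b')
  sorted[3] = abbab$abbba  (last char: 'a')
  sorted[4] = abbbaabbab$  (last char: '$')
  sorted[5] = b$abbbaabba  (last char: 'a')
  sorted[6] = baabbab$abb  (last char: 'b')
  sorted[7] = bab$abbbaab  (last char: 'b')
  sorted[8] = bbaabbab$ab  (last char: 'b')
  sorted[9] = bbab$abbbaa  (last char: 'a')
  sorted[10] = bbbaabbab$a  (last char: 'a')
Last column: bbba$abbbaa
Original string S is at sorted index 4

Answer: bbba$abbbaa
4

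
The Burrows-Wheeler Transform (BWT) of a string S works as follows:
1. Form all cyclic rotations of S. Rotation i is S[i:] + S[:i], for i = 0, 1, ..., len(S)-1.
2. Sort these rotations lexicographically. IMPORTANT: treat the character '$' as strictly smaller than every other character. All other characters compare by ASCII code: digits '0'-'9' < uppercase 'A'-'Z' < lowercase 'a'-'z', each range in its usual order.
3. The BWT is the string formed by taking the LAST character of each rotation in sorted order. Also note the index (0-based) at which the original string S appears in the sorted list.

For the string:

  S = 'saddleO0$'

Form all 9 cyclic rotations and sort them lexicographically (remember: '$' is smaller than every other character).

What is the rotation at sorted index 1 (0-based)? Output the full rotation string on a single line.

All 9 rotations (rotation i = S[i:]+S[:i]):
  rot[0] = saddleO0$
  rot[1] = addleO0$s
  rot[2] = ddleO0$sa
  rot[3] = dleO0$sad
  rot[4] = leO0$sadd
  rot[5] = eO0$saddl
  rot[6] = O0$saddle
  rot[7] = 0$saddleO
  rot[8] = $saddleO0
Sorted (with $ < everything):
  sorted[0] = $saddleO0
  sorted[1] = 0$saddleO
  sorted[2] = O0$saddle
  sorted[3] = addleO0$s
  sorted[4] = ddleO0$sa
  sorted[5] = dleO0$sad
  sorted[6] = eO0$saddl
  sorted[7] = leO0$sadd
  sorted[8] = saddleO0$
sorted[1] = 0$saddleO

Answer: 0$saddleO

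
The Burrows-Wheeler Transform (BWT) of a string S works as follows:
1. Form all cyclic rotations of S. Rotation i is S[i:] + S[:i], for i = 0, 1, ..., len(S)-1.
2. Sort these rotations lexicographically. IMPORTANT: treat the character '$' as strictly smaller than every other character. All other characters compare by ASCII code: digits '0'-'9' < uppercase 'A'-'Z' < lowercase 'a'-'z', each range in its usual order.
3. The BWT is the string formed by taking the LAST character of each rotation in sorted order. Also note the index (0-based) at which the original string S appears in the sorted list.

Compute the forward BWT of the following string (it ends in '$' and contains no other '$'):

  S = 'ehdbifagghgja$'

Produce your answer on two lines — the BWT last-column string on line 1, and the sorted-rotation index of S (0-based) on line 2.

All 14 rotations (rotation i = S[i:]+S[:i]):
  rot[0] = ehdbifagghgja$
  rot[1] = hdbifagghgja$e
  rot[2] = dbifagghgja$eh
  rot[3] = bifagghgja$ehd
  rot[4] = ifagghgja$ehdb
  rot[5] = fagghgja$ehdbi
  rot[6] = agghgja$ehdbif
  rot[7] = gghgja$ehdbifa
  rot[8] = ghgja$ehdbifag
  rot[9] = hgja$ehdbifagg
  rot[10] = gja$ehdbifaggh
  rot[11] = ja$ehdbifagghg
  rot[12] = a$ehdbifagghgj
  rot[13] = $ehdbifagghgja
Sorted (with $ < everything):
  sorted[0] = $ehdbifagghgja  (last char: 'a')
  sorted[1] = a$ehdbifagghgj  (last char: 'j')
  sorted[2] = agghgja$ehdbif  (last char: 'f')
  sorted[3] = bifagghgja$ehd  (last char: 'd')
  sorted[4] = dbifagghgja$eh  (last char: 'h')
  sorted[5] = ehdbifagghgja$  (last char: '$')
  sorted[6] = fagghgja$ehdbi  (last char: 'i')
  sorted[7] = gghgja$ehdbifa  (last char: 'a')
  sorted[8] = ghgja$ehdbifag  (last char: 'g')
  sorted[9] = gja$ehdbifaggh  (last char: 'h')
  sorted[10] = hdbifagghgja$e  (last char: 'e')
  sorted[11] = hgja$ehdbifagg  (last char: 'g')
  sorted[12] = ifagghgja$ehdb  (last char: 'b')
  sorted[13] = ja$ehdbifagghg  (last char: 'g')
Last column: ajfdh$iaghegbg
Original string S is at sorted index 5

Answer: ajfdh$iaghegbg
5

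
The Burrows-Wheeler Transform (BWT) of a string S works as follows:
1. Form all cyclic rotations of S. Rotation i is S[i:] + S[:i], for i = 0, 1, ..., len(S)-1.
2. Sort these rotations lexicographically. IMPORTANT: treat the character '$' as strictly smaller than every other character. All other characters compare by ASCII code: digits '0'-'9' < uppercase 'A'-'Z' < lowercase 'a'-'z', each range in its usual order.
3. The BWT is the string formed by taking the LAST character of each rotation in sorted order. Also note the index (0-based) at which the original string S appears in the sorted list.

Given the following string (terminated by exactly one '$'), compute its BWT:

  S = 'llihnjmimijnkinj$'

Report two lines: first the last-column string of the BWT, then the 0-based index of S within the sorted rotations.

Answer: jilmmknninl$ijihj
11

Derivation:
All 17 rotations (rotation i = S[i:]+S[:i]):
  rot[0] = llihnjmimijnkinj$
  rot[1] = lihnjmimijnkinj$l
  rot[2] = ihnjmimijnkinj$ll
  rot[3] = hnjmimijnkinj$lli
  rot[4] = njmimijnkinj$llih
  rot[5] = jmimijnkinj$llihn
  rot[6] = mimijnkinj$llihnj
  rot[7] = imijnkinj$llihnjm
  rot[8] = mijnkinj$llihnjmi
  rot[9] = ijnkinj$llihnjmim
  rot[10] = jnkinj$llihnjmimi
  rot[11] = nkinj$llihnjmimij
  rot[12] = kinj$llihnjmimijn
  rot[13] = inj$llihnjmimijnk
  rot[14] = nj$llihnjmimijnki
  rot[15] = j$llihnjmimijnkin
  rot[16] = $llihnjmimijnkinj
Sorted (with $ < everything):
  sorted[0] = $llihnjmimijnkinj  (last char: 'j')
  sorted[1] = hnjmimijnkinj$lli  (last char: 'i')
  sorted[2] = ihnjmimijnkinj$ll  (last char: 'l')
  sorted[3] = ijnkinj$llihnjmim  (last char: 'm')
  sorted[4] = imijnkinj$llihnjm  (last char: 'm')
  sorted[5] = inj$llihnjmimijnk  (last char: 'k')
  sorted[6] = j$llihnjmimijnkin  (last char: 'n')
  sorted[7] = jmimijnkinj$llihn  (last char: 'n')
  sorted[8] = jnkinj$llihnjmimi  (last char: 'i')
  sorted[9] = kinj$llihnjmimijn  (last char: 'n')
  sorted[10] = lihnjmimijnkinj$l  (last char: 'l')
  sorted[11] = llihnjmimijnkinj$  (last char: '$')
  sorted[12] = mijnkinj$llihnjmi  (last char: 'i')
  sorted[13] = mimijnkinj$llihnj  (last char: 'j')
  sorted[14] = nj$llihnjmimijnki  (last char: 'i')
  sorted[15] = njmimijnkinj$llih  (last char: 'h')
  sorted[16] = nkinj$llihnjmimij  (last char: 'j')
Last column: jilmmknninl$ijihj
Original string S is at sorted index 11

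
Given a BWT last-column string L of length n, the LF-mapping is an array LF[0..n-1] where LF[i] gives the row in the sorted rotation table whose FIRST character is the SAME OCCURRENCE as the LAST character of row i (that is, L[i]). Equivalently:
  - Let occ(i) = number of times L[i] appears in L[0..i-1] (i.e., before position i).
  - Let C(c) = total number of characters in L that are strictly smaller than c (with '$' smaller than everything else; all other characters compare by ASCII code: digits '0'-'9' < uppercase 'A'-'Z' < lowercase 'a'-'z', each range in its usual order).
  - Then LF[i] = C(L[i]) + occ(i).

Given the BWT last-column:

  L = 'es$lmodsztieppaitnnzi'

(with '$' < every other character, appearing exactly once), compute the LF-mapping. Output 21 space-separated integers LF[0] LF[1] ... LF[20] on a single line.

Char counts: '$':1, 'a':1, 'd':1, 'e':2, 'i':3, 'l':1, 'm':1, 'n':2, 'o':1, 'p':2, 's':2, 't':2, 'z':2
C (first-col start): C('$')=0, C('a')=1, C('d')=2, C('e')=3, C('i')=5, C('l')=8, C('m')=9, C('n')=10, C('o')=12, C('p')=13, C('s')=15, C('t')=17, C('z')=19
L[0]='e': occ=0, LF[0]=C('e')+0=3+0=3
L[1]='s': occ=0, LF[1]=C('s')+0=15+0=15
L[2]='$': occ=0, LF[2]=C('$')+0=0+0=0
L[3]='l': occ=0, LF[3]=C('l')+0=8+0=8
L[4]='m': occ=0, LF[4]=C('m')+0=9+0=9
L[5]='o': occ=0, LF[5]=C('o')+0=12+0=12
L[6]='d': occ=0, LF[6]=C('d')+0=2+0=2
L[7]='s': occ=1, LF[7]=C('s')+1=15+1=16
L[8]='z': occ=0, LF[8]=C('z')+0=19+0=19
L[9]='t': occ=0, LF[9]=C('t')+0=17+0=17
L[10]='i': occ=0, LF[10]=C('i')+0=5+0=5
L[11]='e': occ=1, LF[11]=C('e')+1=3+1=4
L[12]='p': occ=0, LF[12]=C('p')+0=13+0=13
L[13]='p': occ=1, LF[13]=C('p')+1=13+1=14
L[14]='a': occ=0, LF[14]=C('a')+0=1+0=1
L[15]='i': occ=1, LF[15]=C('i')+1=5+1=6
L[16]='t': occ=1, LF[16]=C('t')+1=17+1=18
L[17]='n': occ=0, LF[17]=C('n')+0=10+0=10
L[18]='n': occ=1, LF[18]=C('n')+1=10+1=11
L[19]='z': occ=1, LF[19]=C('z')+1=19+1=20
L[20]='i': occ=2, LF[20]=C('i')+2=5+2=7

Answer: 3 15 0 8 9 12 2 16 19 17 5 4 13 14 1 6 18 10 11 20 7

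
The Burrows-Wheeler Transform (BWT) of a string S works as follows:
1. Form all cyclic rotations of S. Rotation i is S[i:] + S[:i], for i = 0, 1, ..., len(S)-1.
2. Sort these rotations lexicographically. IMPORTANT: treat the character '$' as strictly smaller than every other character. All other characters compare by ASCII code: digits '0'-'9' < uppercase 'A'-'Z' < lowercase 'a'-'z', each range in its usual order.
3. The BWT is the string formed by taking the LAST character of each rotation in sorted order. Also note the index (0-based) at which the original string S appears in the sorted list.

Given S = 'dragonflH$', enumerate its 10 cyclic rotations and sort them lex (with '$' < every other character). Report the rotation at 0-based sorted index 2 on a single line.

Answer: agonflH$dr

Derivation:
All 10 rotations (rotation i = S[i:]+S[:i]):
  rot[0] = dragonflH$
  rot[1] = ragonflH$d
  rot[2] = agonflH$dr
  rot[3] = gonflH$dra
  rot[4] = onflH$drag
  rot[5] = nflH$drago
  rot[6] = flH$dragon
  rot[7] = lH$dragonf
  rot[8] = H$dragonfl
  rot[9] = $dragonflH
Sorted (with $ < everything):
  sorted[0] = $dragonflH
  sorted[1] = H$dragonfl
  sorted[2] = agonflH$dr
  sorted[3] = dragonflH$
  sorted[4] = flH$dragon
  sorted[5] = gonflH$dra
  sorted[6] = lH$dragonf
  sorted[7] = nflH$drago
  sorted[8] = onflH$drag
  sorted[9] = ragonflH$d
sorted[2] = agonflH$dr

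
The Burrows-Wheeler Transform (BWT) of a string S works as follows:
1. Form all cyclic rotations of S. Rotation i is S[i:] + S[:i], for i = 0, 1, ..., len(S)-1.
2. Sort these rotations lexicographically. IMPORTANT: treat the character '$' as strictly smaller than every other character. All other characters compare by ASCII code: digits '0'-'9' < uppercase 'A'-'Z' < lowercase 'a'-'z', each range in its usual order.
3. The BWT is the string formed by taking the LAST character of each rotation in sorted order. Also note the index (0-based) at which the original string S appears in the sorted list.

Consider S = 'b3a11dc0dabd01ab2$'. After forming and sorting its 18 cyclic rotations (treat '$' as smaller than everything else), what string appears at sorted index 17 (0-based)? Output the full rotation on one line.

Answer: dc0dabd01ab2$b3a11

Derivation:
All 18 rotations (rotation i = S[i:]+S[:i]):
  rot[0] = b3a11dc0dabd01ab2$
  rot[1] = 3a11dc0dabd01ab2$b
  rot[2] = a11dc0dabd01ab2$b3
  rot[3] = 11dc0dabd01ab2$b3a
  rot[4] = 1dc0dabd01ab2$b3a1
  rot[5] = dc0dabd01ab2$b3a11
  rot[6] = c0dabd01ab2$b3a11d
  rot[7] = 0dabd01ab2$b3a11dc
  rot[8] = dabd01ab2$b3a11dc0
  rot[9] = abd01ab2$b3a11dc0d
  rot[10] = bd01ab2$b3a11dc0da
  rot[11] = d01ab2$b3a11dc0dab
  rot[12] = 01ab2$b3a11dc0dabd
  rot[13] = 1ab2$b3a11dc0dabd0
  rot[14] = ab2$b3a11dc0dabd01
  rot[15] = b2$b3a11dc0dabd01a
  rot[16] = 2$b3a11dc0dabd01ab
  rot[17] = $b3a11dc0dabd01ab2
Sorted (with $ < everything):
  sorted[0] = $b3a11dc0dabd01ab2
  sorted[1] = 01ab2$b3a11dc0dabd
  sorted[2] = 0dabd01ab2$b3a11dc
  sorted[3] = 11dc0dabd01ab2$b3a
  sorted[4] = 1ab2$b3a11dc0dabd0
  sorted[5] = 1dc0dabd01ab2$b3a1
  sorted[6] = 2$b3a11dc0dabd01ab
  sorted[7] = 3a11dc0dabd01ab2$b
  sorted[8] = a11dc0dabd01ab2$b3
  sorted[9] = ab2$b3a11dc0dabd01
  sorted[10] = abd01ab2$b3a11dc0d
  sorted[11] = b2$b3a11dc0dabd01a
  sorted[12] = b3a11dc0dabd01ab2$
  sorted[13] = bd01ab2$b3a11dc0da
  sorted[14] = c0dabd01ab2$b3a11d
  sorted[15] = d01ab2$b3a11dc0dab
  sorted[16] = dabd01ab2$b3a11dc0
  sorted[17] = dc0dabd01ab2$b3a11
sorted[17] = dc0dabd01ab2$b3a11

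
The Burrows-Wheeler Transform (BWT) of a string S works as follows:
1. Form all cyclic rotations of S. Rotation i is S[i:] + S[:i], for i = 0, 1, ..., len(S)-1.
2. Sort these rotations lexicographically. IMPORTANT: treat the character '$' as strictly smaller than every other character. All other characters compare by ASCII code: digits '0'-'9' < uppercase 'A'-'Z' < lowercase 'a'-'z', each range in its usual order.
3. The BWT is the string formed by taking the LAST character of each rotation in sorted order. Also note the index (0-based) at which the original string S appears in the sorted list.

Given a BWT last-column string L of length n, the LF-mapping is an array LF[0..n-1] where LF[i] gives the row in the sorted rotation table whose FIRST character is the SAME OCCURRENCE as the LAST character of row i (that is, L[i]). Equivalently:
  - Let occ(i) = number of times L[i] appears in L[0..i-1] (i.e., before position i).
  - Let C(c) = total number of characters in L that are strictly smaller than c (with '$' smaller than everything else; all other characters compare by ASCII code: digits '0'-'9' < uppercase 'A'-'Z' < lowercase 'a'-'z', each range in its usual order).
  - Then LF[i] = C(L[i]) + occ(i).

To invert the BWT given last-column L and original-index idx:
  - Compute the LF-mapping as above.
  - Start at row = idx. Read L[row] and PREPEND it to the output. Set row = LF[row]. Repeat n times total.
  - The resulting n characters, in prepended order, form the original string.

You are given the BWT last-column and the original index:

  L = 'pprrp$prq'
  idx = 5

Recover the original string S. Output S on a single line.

Answer: qrrpprpp$

Derivation:
LF mapping: 1 2 6 7 3 0 4 8 5
Walk LF starting at row 5, prepending L[row]:
  step 1: row=5, L[5]='$', prepend. Next row=LF[5]=0
  step 2: row=0, L[0]='p', prepend. Next row=LF[0]=1
  step 3: row=1, L[1]='p', prepend. Next row=LF[1]=2
  step 4: row=2, L[2]='r', prepend. Next row=LF[2]=6
  step 5: row=6, L[6]='p', prepend. Next row=LF[6]=4
  step 6: row=4, L[4]='p', prepend. Next row=LF[4]=3
  step 7: row=3, L[3]='r', prepend. Next row=LF[3]=7
  step 8: row=7, L[7]='r', prepend. Next row=LF[7]=8
  step 9: row=8, L[8]='q', prepend. Next row=LF[8]=5
Reversed output: qrrpprpp$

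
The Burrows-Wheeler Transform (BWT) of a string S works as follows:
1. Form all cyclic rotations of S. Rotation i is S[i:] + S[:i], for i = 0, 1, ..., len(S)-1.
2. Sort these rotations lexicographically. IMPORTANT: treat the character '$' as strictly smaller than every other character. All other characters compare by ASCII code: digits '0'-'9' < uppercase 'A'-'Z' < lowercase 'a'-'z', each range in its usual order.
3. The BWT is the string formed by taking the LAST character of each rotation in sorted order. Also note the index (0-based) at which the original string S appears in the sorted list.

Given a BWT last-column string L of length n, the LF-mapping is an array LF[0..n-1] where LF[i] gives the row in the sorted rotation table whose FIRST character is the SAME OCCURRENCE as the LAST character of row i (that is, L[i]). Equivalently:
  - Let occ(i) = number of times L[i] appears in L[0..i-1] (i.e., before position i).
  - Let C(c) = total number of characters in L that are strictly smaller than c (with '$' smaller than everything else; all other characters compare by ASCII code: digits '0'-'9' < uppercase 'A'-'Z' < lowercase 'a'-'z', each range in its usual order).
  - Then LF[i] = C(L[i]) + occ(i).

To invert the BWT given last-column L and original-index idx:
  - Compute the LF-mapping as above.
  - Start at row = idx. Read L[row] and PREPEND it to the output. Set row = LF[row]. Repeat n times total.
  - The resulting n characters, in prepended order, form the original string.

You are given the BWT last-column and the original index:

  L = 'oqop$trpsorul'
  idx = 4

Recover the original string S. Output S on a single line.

LF mapping: 2 7 3 5 0 11 8 6 10 4 9 12 1
Walk LF starting at row 4, prepending L[row]:
  step 1: row=4, L[4]='$', prepend. Next row=LF[4]=0
  step 2: row=0, L[0]='o', prepend. Next row=LF[0]=2
  step 3: row=2, L[2]='o', prepend. Next row=LF[2]=3
  step 4: row=3, L[3]='p', prepend. Next row=LF[3]=5
  step 5: row=5, L[5]='t', prepend. Next row=LF[5]=11
  step 6: row=11, L[11]='u', prepend. Next row=LF[11]=12
  step 7: row=12, L[12]='l', prepend. Next row=LF[12]=1
  step 8: row=1, L[1]='q', prepend. Next row=LF[1]=7
  step 9: row=7, L[7]='p', prepend. Next row=LF[7]=6
  step 10: row=6, L[6]='r', prepend. Next row=LF[6]=8
  step 11: row=8, L[8]='s', prepend. Next row=LF[8]=10
  step 12: row=10, L[10]='r', prepend. Next row=LF[10]=9
  step 13: row=9, L[9]='o', prepend. Next row=LF[9]=4
Reversed output: orsrpqlutpoo$

Answer: orsrpqlutpoo$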